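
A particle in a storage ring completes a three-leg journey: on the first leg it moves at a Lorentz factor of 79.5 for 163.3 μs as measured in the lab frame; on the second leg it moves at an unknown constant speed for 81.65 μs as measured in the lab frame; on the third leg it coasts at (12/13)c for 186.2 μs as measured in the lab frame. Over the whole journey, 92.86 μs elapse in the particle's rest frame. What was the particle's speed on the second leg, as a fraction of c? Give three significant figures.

Leg 1: γ = 79.5; τ_1 = 163.3/79.50 = 2.054 μs.
Leg 2: speed unknown; τ_2 = 81.65/γ_2.
Leg 3: γ = 1/√(1 − (12/13)²) = 13/5 = 2.600; τ_3 = 186.2/2.600 = 71.62 μs.
Total proper time: 2.054 + τ_2 + 71.62 = 92.86, so τ_2 = 92.86 − 73.67 = 19.19 μs.
γ_2 = 81.65/19.19 = 4.255; β = √(1 − 1/γ²) = √0.9448.

β = 0.972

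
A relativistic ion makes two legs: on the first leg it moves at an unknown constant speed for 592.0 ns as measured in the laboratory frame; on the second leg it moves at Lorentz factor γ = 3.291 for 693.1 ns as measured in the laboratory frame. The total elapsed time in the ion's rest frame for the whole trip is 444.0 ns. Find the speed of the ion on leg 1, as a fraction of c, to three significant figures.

Leg 1: speed unknown; τ_1 = 592.0/γ_1.
Leg 2: γ = 3.291; τ_2 = 693.1/3.291 = 210.6 ns.
Total proper time: τ_1 + 210.6 = 444.0, so τ_1 = 444.0 − 210.6 = 233.4 ns.
γ_1 = 592.0/233.4 = 2.536; β = √(1 − 1/γ²) = √0.8446.

β = 0.919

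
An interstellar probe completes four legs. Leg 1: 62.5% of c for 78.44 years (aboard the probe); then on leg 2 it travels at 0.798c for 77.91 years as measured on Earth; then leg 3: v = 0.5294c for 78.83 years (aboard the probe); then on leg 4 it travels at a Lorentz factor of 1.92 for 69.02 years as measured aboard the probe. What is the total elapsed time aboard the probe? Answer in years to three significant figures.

τ = 273 years

Leg 1: 78.44 years is already measured aboard the probe.
Leg 2: γ = 1/√(1 − 0.798²) = 1/√0.3632 = 1.659; τ_2 = 77.91/1.659 = 46.95 years.
Leg 3: 78.83 years is already measured aboard the probe.
Leg 4: 69.02 years is already measured aboard the probe.
Total: 78.44 + 46.95 + 78.83 + 69.02 years.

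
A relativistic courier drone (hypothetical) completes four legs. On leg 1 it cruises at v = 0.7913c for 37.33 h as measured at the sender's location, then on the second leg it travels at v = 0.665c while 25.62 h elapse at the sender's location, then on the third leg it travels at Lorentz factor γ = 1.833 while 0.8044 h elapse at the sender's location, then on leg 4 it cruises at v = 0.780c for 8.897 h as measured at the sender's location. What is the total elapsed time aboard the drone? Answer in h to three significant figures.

τ = 48.0 h

Leg 1: γ = 1/√(1 − 0.7913²) = 1/√0.3738 = 1.636; τ_1 = 37.33/1.636 = 22.82 h.
Leg 2: γ = 1/√(1 − 0.665²) = 1/√0.5578 = 1.339; τ_2 = 25.62/1.339 = 19.13 h.
Leg 3: γ = 1.833; τ_3 = 0.8044/1.833 = 0.4388 h.
Leg 4: γ = 1/√(1 − 0.780²) = 1/√0.3916 = 1.598; τ_4 = 8.897/1.598 = 5.568 h.
Total: 22.82 + 19.13 + 0.4388 + 5.568 h.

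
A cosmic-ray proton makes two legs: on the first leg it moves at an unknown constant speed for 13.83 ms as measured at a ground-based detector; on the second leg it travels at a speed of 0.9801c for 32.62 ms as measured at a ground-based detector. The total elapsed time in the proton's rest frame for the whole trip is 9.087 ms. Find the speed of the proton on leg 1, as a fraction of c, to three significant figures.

Leg 1: speed unknown; τ_1 = 13.83/γ_1.
Leg 2: γ = 1/√(1 − 0.9801²) = 1/√0.03940 = 5.038; τ_2 = 32.62/5.038 = 6.475 ms.
Total proper time: τ_1 + 6.475 = 9.087, so τ_1 = 9.087 − 6.475 = 2.612 ms.
γ_1 = 13.83/2.612 = 5.295; β = √(1 − 1/γ²) = √0.9643.

β = 0.982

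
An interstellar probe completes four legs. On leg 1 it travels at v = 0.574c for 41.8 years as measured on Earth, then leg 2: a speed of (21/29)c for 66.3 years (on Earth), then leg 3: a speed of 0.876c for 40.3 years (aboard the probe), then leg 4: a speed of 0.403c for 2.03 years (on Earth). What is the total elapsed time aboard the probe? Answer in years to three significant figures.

Leg 1: γ = 1/√(1 − 0.574²) = 1/√0.6705 = 1.221; τ_1 = 41.8/1.221 = 34.23 years.
Leg 2: γ = 1/√(1 − (21/29)²) = 29/20 = 1.450; τ_2 = 66.3/1.450 = 45.72 years.
Leg 3: 40.3 years is already measured aboard the probe.
Leg 4: γ = 1/√(1 − 0.403²) = 1/√0.8376 = 1.093; τ_4 = 2.03/1.093 = 1.858 years.
Total: 34.23 + 45.72 + 40.30 + 1.858 years.

τ = 122 years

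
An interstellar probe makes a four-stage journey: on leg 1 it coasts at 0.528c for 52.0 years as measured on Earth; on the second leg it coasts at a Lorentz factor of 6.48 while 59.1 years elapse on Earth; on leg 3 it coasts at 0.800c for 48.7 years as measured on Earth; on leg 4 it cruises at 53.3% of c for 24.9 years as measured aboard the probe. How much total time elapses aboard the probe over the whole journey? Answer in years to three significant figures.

Leg 1: γ = 1/√(1 − 0.528²) = 1/√0.7212 = 1.178; τ_1 = 52.0/1.178 = 44.16 years.
Leg 2: γ = 6.48; τ_2 = 59.1/6.480 = 9.120 years.
Leg 3: γ = 1/√(1 − 0.800²) = 5/3 ≈ 1.667; τ_3 = 48.7/1.667 = 29.22 years.
Leg 4: 24.9 years is already measured aboard the probe.
Total: 44.16 + 9.120 + 29.22 + 24.90 years.

τ = 107 years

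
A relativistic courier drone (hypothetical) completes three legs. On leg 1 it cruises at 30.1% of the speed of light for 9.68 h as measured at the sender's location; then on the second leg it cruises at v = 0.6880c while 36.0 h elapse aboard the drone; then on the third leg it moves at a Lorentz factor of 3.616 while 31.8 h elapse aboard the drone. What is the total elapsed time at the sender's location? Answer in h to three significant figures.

Leg 1: 9.68 h is already measured at the sender's location.
Leg 2: γ = 1/√(1 − 0.6880²) = 1/√0.5267 = 1.378; Δt_2 = 1.378 × 36.0 = 49.61 h.
Leg 3: γ = 3.616; Δt_3 = 3.616 × 31.8 = 115.0 h.
Total: 9.680 + 49.61 + 115.0 h.

Δt = 174 h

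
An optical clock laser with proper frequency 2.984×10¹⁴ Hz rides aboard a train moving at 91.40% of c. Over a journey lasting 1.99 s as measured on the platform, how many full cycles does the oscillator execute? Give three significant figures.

β = 0.9140; γ = 1/√(1 − 0.9140²) = 1/√0.1646 = 2.465
The oscillator's own cycle count is N = f × τ where τ is the proper time on the train. τ = Δt/γ = 1.99/2.465 = 0.8074 s = 8.074×10⁻¹ s.
N = 2.984×10¹⁴ × 8.074×10⁻¹ = 2.409×10¹⁴.

N = 2.41×10¹⁴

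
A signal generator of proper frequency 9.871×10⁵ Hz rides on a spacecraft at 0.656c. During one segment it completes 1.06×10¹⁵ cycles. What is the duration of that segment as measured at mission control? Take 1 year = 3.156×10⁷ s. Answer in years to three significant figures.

γ = 1/√(1 − 0.656²) = 1/√0.5697 = 1.325
Proper time for N cycles: τ = N/f = 1.06×10¹⁵/(9.871×10⁵) = 1.074×10⁹ s = 34.03 years.
Lab-frame duration Δt = γτ = 1.325 × 34.03 = 45.08 years.

Δt = 45.1 years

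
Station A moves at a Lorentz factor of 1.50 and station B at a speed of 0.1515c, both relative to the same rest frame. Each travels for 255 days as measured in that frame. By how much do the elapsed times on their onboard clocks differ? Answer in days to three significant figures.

|τ_A − τ_B| = 82.1 days

A: γ = 1.50; τ_A = 255/1.500 = 170.0 days.
B: γ = 1/√(1 − 0.1515²) = 1/√0.9770 = 1.012; τ_B = 255/1.012 = 252.1 days.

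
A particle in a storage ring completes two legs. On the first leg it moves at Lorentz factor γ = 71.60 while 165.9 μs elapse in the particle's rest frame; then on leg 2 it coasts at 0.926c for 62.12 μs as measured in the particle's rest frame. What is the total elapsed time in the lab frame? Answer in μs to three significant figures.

Leg 1: γ = 71.60; Δt_1 = 71.60 × 165.9 = 1.188×10⁴ μs.
Leg 2: γ = 1/√(1 − 0.926²) = 1/√0.1425 = 2.649; Δt_2 = 2.649 × 62.12 = 164.5 μs.
Total: 1.188×10⁴ + 164.5 μs.

Δt = 1.20×10⁴ μs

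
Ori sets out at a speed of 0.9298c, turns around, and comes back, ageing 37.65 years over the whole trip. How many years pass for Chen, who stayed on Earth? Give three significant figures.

Δt = 102 years

γ = 1/√(1 − 0.9298²) = 1/√0.1355 = 2.717
Earth-frame duration is the dilated interval: Δt = γτ = 2.717 × 37.65 years.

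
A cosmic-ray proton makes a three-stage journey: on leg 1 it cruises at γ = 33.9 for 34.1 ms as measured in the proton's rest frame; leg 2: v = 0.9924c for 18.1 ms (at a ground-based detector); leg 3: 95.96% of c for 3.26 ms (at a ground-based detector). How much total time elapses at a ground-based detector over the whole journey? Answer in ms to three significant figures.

Δt = 1180 ms

Leg 1: γ = 33.9; Δt_1 = 33.90 × 34.1 = 1156 ms.
Leg 2: 18.1 ms is already measured at a ground-based detector.
Leg 3: 3.26 ms is already measured at a ground-based detector.
Total: 1156 + 18.10 + 3.260 ms.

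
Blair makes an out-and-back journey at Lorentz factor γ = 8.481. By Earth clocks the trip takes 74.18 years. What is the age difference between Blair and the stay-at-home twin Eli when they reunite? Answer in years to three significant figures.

Δt − τ = 65.4 years

γ = 8.481
Blair's elapsed proper time: τ = 74.18/8.481 = 8.747 years.
Age gap = Δt − τ = 74.18 − 8.747 years.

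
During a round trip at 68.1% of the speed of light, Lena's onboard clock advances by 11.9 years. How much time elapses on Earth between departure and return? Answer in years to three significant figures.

Δt = 16.3 years

β = 0.681; γ = 1/√(1 − 0.681²) = 1/√0.5362 = 1.366
Earth-frame duration is the dilated interval: Δt = γτ = 1.366 × 11.9 years.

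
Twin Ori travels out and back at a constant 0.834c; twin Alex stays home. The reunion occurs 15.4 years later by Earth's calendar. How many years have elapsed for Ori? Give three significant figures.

τ = 8.50 years

γ = 1/√(1 − 0.834²) = 1/√0.3044 = 1.812
Ori's clock measures proper time along the trip: τ = Δt/γ = 15.4/1.812 years.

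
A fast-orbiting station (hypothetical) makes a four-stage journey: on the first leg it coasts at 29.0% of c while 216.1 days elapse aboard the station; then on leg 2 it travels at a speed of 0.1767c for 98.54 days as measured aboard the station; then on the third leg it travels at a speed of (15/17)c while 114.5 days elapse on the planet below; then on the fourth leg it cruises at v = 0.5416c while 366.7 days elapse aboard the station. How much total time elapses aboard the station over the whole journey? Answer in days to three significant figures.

τ = 735 days

Leg 1: 216.1 days is already measured aboard the station.
Leg 2: 98.54 days is already measured aboard the station.
Leg 3: γ = 1/√(1 − (15/17)²) = 17/8 = 2.125; τ_3 = 114.5/2.125 = 53.88 days.
Leg 4: 366.7 days is already measured aboard the station.
Total: 216.1 + 98.54 + 53.88 + 366.7 days.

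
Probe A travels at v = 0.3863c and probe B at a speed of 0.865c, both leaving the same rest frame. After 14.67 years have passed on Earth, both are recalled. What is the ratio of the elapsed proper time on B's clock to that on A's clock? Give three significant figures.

A: γ = 1/√(1 − 0.3863²) = 1/√0.8508 = 1.084. B: γ = 1/√(1 − 0.865²) = 1/√0.2518 = 1.993.
τ_A/τ_B = γ_B/γ_A = 1.993/1.084 = 1.838, so τ_B/τ_A = 0.5440.

τ_B/τ_A = 0.544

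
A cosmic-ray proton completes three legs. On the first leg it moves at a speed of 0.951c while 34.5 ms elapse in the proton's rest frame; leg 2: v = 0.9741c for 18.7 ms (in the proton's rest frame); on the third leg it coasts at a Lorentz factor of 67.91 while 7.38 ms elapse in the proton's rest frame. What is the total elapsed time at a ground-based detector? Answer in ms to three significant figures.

Leg 1: γ = 1/√(1 − 0.951²) = 1/√0.09560 = 3.234; Δt_1 = 3.234 × 34.5 = 111.6 ms.
Leg 2: γ = 1/√(1 − 0.9741²) = 1/√0.05113 = 4.422; Δt_2 = 4.422 × 18.7 = 82.70 ms.
Leg 3: γ = 67.91; Δt_3 = 67.91 × 7.38 = 501.2 ms.
Total: 111.6 + 82.70 + 501.2 ms.

Δt = 695 ms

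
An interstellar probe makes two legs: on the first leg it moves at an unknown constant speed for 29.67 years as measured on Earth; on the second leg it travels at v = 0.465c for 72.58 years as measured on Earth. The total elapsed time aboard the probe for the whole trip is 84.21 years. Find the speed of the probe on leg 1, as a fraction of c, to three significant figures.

Leg 1: speed unknown; τ_1 = 29.67/γ_1.
Leg 2: γ = 1/√(1 − 0.465²) = 1/√0.7838 = 1.130; τ_2 = 72.58/1.130 = 64.26 years.
Total proper time: τ_1 + 64.26 = 84.21, so τ_1 = 84.21 − 64.26 = 19.95 years.
γ_1 = 29.67/19.95 = 1.487; β = √(1 − 1/γ²) = √0.5477.

β = 0.740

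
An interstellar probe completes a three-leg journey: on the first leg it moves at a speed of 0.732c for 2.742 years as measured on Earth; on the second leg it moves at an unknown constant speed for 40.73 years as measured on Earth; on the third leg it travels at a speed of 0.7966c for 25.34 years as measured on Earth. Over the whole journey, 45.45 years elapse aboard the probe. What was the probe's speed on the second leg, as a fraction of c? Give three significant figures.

Leg 1: γ = 1/√(1 − 0.732²) = 1/√0.4642 = 1.468; τ_1 = 2.742/1.468 = 1.868 years.
Leg 2: speed unknown; τ_2 = 40.73/γ_2.
Leg 3: γ = 1/√(1 − 0.7966²) = 1/√0.3654 = 1.654; τ_3 = 25.34/1.654 = 15.32 years.
Total proper time: 1.868 + τ_2 + 15.32 = 45.45, so τ_2 = 45.45 − 17.19 = 28.26 years.
γ_2 = 40.73/28.26 = 1.441; β = √(1 − 1/γ²) = √0.5185.

β = 0.720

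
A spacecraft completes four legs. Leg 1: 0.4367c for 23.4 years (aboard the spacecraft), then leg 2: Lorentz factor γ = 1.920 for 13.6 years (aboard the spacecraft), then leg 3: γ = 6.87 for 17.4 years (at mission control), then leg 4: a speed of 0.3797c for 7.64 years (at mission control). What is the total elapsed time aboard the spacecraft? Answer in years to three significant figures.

τ = 46.6 years

Leg 1: 23.4 years is already measured aboard the spacecraft.
Leg 2: 13.6 years is already measured aboard the spacecraft.
Leg 3: γ = 6.87; τ_3 = 17.4/6.870 = 2.533 years.
Leg 4: γ = 1/√(1 − 0.3797²) = 1/√0.8558 = 1.081; τ_4 = 7.64/1.081 = 7.068 years.
Total: 23.40 + 13.60 + 2.533 + 7.068 years.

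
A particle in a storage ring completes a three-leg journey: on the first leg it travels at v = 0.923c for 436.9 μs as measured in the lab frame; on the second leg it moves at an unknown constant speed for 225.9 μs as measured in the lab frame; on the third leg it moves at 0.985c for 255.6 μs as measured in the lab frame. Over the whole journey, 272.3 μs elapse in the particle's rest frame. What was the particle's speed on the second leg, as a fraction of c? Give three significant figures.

β = 0.964

Leg 1: γ = 1/√(1 − 0.923²) = 1/√0.1481 = 2.599; τ_1 = 436.9/2.599 = 168.1 μs.
Leg 2: speed unknown; τ_2 = 225.9/γ_2.
Leg 3: γ = 1/√(1 − 0.985²) = 1/√0.02977 = 5.795; τ_3 = 255.6/5.795 = 44.10 μs.
Total proper time: 168.1 + τ_2 + 44.10 = 272.3, so τ_2 = 272.3 − 212.2 = 60.08 μs.
γ_2 = 225.9/60.08 = 3.760; β = √(1 − 1/γ²) = √0.9293.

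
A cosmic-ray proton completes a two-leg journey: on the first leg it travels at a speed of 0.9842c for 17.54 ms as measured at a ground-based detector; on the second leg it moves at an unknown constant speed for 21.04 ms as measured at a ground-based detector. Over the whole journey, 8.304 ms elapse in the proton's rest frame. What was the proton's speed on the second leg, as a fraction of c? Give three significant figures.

Leg 1: γ = 1/√(1 − 0.9842²) = 1/√0.03135 = 5.648; τ_1 = 17.54/5.648 = 3.106 ms.
Leg 2: speed unknown; τ_2 = 21.04/γ_2.
Total proper time: 3.106 + τ_2 = 8.304, so τ_2 = 8.304 − 3.106 = 5.198 ms.
γ_2 = 21.04/5.198 = 4.047; β = √(1 − 1/γ²) = √0.9390.

β = 0.969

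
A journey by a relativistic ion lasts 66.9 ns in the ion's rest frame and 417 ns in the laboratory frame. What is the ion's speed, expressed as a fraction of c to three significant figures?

v = 0.987c

The proper time is measured in the ion's rest frame (both events occur at the ion's location); Δt is measured in the laboratory frame. γ = Δt/τ = 417/66.9 = 6.233.
β = √(1 − 1/γ²) = √(1 − 0.02574) = √0.9743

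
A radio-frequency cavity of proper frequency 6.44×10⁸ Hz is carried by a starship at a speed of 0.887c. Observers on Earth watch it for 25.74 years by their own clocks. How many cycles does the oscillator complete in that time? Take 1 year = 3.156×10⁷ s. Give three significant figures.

γ = 1/√(1 − 0.887²) = 1/√0.2132 = 2.166
During 25.74 years of lab time, the oscillator's proper time advances by τ = Δt/γ = 25.74/2.166 = 11.89 years = 3.751×10⁸ s.
N = f × τ = 6.44×10⁸ × 3.751×10⁸ = 2.416×10¹⁷.

N = 2.42×10¹⁷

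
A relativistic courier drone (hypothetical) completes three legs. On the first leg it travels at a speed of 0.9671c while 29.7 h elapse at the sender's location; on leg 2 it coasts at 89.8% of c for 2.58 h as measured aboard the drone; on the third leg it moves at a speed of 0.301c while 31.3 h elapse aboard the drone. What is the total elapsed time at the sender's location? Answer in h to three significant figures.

Δt = 68.4 h

Leg 1: 29.7 h is already measured at the sender's location.
Leg 2: β = 0.898; γ = 1/√(1 − 0.898²) = 1/√0.1936 = 2.273; Δt_2 = 2.273 × 2.58 = 5.864 h.
Leg 3: γ = 1/√(1 − 0.301²) = 1/√0.9094 = 1.049; Δt_3 = 1.049 × 31.3 = 32.82 h.
Total: 29.70 + 5.864 + 32.82 h.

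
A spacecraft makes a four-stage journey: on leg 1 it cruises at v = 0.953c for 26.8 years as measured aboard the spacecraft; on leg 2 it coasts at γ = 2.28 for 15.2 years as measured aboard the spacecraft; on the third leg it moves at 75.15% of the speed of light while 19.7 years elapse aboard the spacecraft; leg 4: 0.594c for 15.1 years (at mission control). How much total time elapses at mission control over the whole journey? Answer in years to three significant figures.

Leg 1: γ = 1/√(1 − 0.953²) = 1/√0.09179 = 3.301; Δt_1 = 3.301 × 26.8 = 88.46 years.
Leg 2: γ = 2.28; Δt_2 = 2.280 × 15.2 = 34.66 years.
Leg 3: β = 0.7515; γ = 1/√(1 − 0.7515²) = 1/√0.4352 = 1.516; Δt_3 = 1.516 × 19.7 = 29.86 years.
Leg 4: 15.1 years is already measured at mission control.
Total: 88.46 + 34.66 + 29.86 + 15.10 years.

Δt = 168 years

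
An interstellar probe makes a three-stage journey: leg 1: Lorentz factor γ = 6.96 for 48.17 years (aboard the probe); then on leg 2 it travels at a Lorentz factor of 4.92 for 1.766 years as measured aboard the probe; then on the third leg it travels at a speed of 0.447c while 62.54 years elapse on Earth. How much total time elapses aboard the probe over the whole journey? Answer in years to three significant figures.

Leg 1: 48.17 years is already measured aboard the probe.
Leg 2: 1.766 years is already measured aboard the probe.
Leg 3: γ = 1/√(1 − 0.447²) = 1/√0.8002 = 1.118; τ_3 = 62.54/1.118 = 55.94 years.
Total: 48.17 + 1.766 + 55.94 years.

τ = 106 years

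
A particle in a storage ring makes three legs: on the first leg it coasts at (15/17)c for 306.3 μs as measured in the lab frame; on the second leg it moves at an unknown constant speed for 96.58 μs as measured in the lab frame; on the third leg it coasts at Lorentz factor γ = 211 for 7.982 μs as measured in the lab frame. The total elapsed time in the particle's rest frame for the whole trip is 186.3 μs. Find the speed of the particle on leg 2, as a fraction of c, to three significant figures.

β = 0.900

Leg 1: γ = 1/√(1 − (15/17)²) = 17/8 = 2.125; τ_1 = 306.3/2.125 = 144.1 μs.
Leg 2: speed unknown; τ_2 = 96.58/γ_2.
Leg 3: γ = 211; τ_3 = 7.982/211.0 = 0.03783 μs.
Total proper time: 144.1 + τ_2 + 0.03783 = 186.3, so τ_2 = 186.3 − 144.2 = 42.12 μs.
γ_2 = 96.58/42.12 = 2.293; β = √(1 − 1/γ²) = √0.8098.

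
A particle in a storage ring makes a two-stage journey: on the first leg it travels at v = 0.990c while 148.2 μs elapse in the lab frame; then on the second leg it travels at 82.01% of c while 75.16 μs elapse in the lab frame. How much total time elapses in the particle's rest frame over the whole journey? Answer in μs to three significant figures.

Leg 1: γ = 1/√(1 − 0.990²) = 1/√0.01990 = 7.089; τ_1 = 148.2/7.089 = 20.91 μs.
Leg 2: β = 0.8201; γ = 1/√(1 − 0.8201²) = 1/√0.3274 = 1.748; τ_2 = 75.16/1.748 = 43.01 μs.
Total: 20.91 + 43.01 μs.

τ = 63.9 μs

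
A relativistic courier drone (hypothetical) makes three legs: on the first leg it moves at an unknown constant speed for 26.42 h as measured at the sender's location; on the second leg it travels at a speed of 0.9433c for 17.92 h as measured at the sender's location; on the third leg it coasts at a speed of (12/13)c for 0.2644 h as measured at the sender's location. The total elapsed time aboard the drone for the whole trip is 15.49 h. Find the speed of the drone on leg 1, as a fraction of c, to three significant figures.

Leg 1: speed unknown; τ_1 = 26.42/γ_1.
Leg 2: γ = 1/√(1 − 0.9433²) = 1/√0.1102 = 3.013; τ_2 = 17.92/3.013 = 5.948 h.
Leg 3: γ = 1/√(1 − (12/13)²) = 13/5 = 2.600; τ_3 = 0.2644/2.600 = 0.1017 h.
Total proper time: τ_1 + 5.948 + 0.1017 = 15.49, so τ_1 = 15.49 − 6.050 = 9.440 h.
γ_1 = 26.42/9.440 = 2.799; β = √(1 − 1/γ²) = √0.8723.

β = 0.934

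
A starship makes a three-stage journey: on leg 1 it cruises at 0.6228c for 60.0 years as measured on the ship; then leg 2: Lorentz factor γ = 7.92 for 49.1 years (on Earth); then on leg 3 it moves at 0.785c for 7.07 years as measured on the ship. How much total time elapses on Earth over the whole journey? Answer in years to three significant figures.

Leg 1: γ = 1/√(1 − 0.6228²) = 1/√0.6121 = 1.278; Δt_1 = 1.278 × 60.0 = 76.69 years.
Leg 2: 49.1 years is already measured on Earth.
Leg 3: γ = 1/√(1 − 0.785²) = 1/√0.3838 = 1.614; Δt_3 = 1.614 × 7.07 = 11.41 years.
Total: 76.69 + 49.10 + 11.41 years.

Δt = 137 years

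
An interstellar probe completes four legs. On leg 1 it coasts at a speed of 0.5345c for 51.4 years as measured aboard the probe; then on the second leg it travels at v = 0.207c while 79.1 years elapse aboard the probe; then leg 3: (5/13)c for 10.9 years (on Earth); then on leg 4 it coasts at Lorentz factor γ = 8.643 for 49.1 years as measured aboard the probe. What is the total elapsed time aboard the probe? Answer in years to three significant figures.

τ = 190 years

Leg 1: 51.4 years is already measured aboard the probe.
Leg 2: 79.1 years is already measured aboard the probe.
Leg 3: γ = 1/√(1 − (5/13)²) = 13/12 ≈ 1.083; τ_3 = 10.9/1.083 = 10.06 years.
Leg 4: 49.1 years is already measured aboard the probe.
Total: 51.40 + 79.10 + 10.06 + 49.10 years.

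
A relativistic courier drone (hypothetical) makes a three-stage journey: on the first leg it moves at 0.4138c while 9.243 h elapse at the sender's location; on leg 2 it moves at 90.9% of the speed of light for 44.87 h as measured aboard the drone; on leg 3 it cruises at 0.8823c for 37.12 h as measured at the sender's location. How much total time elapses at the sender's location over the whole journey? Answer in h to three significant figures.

Δt = 154 h

Leg 1: 9.243 h is already measured at the sender's location.
Leg 2: β = 0.909; γ = 1/√(1 − 0.909²) = 1/√0.1737 = 2.399; Δt_2 = 2.399 × 44.87 = 107.7 h.
Leg 3: 37.12 h is already measured at the sender's location.
Total: 9.243 + 107.7 + 37.12 h.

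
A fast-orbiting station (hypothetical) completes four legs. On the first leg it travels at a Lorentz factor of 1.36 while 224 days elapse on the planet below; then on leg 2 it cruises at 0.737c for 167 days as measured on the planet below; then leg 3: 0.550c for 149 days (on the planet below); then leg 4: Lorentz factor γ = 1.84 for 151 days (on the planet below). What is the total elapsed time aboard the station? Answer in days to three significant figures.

Leg 1: γ = 1.36; τ_1 = 224/1.360 = 164.7 days.
Leg 2: γ = 1/√(1 − 0.737²) = 1/√0.4568 = 1.480; τ_2 = 167/1.480 = 112.9 days.
Leg 3: γ = 1/√(1 − 0.550²) = 1/√0.6975 = 1.197; τ_3 = 149/1.197 = 124.4 days.
Leg 4: γ = 1.84; τ_4 = 151/1.840 = 82.07 days.
Total: 164.7 + 112.9 + 124.4 + 82.07 days.

τ = 484 days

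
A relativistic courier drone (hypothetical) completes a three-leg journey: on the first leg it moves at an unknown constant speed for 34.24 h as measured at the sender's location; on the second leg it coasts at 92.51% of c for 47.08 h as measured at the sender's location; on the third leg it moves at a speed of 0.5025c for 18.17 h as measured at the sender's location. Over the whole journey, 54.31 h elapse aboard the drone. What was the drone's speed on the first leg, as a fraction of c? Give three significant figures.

β = 0.796

Leg 1: speed unknown; τ_1 = 34.24/γ_1.
Leg 2: β = 0.9251; γ = 1/√(1 − 0.9251²) = 1/√0.1442 = 2.633; τ_2 = 47.08/2.633 = 17.88 h.
Leg 3: γ = 1/√(1 − 0.5025²) = 1/√0.7475 = 1.157; τ_3 = 18.17/1.157 = 15.71 h.
Total proper time: τ_1 + 17.88 + 15.71 = 54.31, so τ_1 = 54.31 − 33.59 = 20.72 h.
γ_1 = 34.24/20.72 = 1.652; β = √(1 − 1/γ²) = √0.6337.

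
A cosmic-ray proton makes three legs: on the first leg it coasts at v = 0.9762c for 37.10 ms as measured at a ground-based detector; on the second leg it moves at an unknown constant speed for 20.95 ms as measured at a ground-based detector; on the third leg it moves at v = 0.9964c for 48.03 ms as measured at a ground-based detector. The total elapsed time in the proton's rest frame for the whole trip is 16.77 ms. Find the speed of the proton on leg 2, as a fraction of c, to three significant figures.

β = 0.975

Leg 1: γ = 1/√(1 − 0.9762²) = 1/√0.04703 = 4.611; τ_1 = 37.10/4.611 = 8.046 ms.
Leg 2: speed unknown; τ_2 = 20.95/γ_2.
Leg 3: γ = 1/√(1 − 0.9964²) = 1/√0.007187 = 11.80; τ_3 = 48.03/11.80 = 4.072 ms.
Total proper time: 8.046 + τ_2 + 4.072 = 16.77, so τ_2 = 16.77 − 12.12 = 4.652 ms.
γ_2 = 20.95/4.652 = 4.503; β = √(1 − 1/γ²) = √0.9507.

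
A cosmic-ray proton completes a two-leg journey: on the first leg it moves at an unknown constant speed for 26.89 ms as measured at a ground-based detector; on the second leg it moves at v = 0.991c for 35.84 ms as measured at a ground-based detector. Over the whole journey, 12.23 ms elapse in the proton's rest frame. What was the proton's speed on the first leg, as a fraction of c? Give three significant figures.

Leg 1: speed unknown; τ_1 = 26.89/γ_1.
Leg 2: γ = 1/√(1 − 0.991²) = 1/√0.01792 = 7.470; τ_2 = 35.84/7.470 = 4.798 ms.
Total proper time: τ_1 + 4.798 = 12.23, so τ_1 = 12.23 − 4.798 = 7.432 ms.
γ_1 = 26.89/7.432 = 3.618; β = √(1 − 1/γ²) = √0.9236.

β = 0.961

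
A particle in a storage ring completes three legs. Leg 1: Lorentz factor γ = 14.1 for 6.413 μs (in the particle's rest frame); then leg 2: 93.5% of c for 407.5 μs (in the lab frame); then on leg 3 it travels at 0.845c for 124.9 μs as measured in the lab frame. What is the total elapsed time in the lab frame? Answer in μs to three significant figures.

Leg 1: γ = 14.1; Δt_1 = 14.10 × 6.413 = 90.42 μs.
Leg 2: 407.5 μs is already measured in the lab frame.
Leg 3: 124.9 μs is already measured in the lab frame.
Total: 90.42 + 407.5 + 124.9 μs.

Δt = 623 μs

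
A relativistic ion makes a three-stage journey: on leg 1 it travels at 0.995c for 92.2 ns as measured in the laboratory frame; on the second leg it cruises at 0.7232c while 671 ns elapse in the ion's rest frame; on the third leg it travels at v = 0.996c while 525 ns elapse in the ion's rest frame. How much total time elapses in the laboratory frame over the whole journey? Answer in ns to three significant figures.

Δt = 6940 ns

Leg 1: 92.2 ns is already measured in the laboratory frame.
Leg 2: γ = 1/√(1 − 0.7232²) = 1/√0.4770 = 1.448; Δt_2 = 1.448 × 671 = 971.6 ns.
Leg 3: γ = 1/√(1 − 0.996²) = 1/√0.007984 = 11.19; Δt_3 = 11.19 × 525 = 5876 ns.
Total: 92.20 + 971.6 + 5876 ns.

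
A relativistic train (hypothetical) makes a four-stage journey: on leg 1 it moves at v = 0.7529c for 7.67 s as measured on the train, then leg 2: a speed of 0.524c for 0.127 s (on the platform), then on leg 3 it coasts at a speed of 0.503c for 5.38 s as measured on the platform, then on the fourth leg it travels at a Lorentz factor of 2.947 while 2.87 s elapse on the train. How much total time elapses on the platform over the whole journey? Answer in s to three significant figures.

Leg 1: γ = 1/√(1 − 0.7529²) = 1/√0.4331 = 1.519; Δt_1 = 1.519 × 7.67 = 11.65 s.
Leg 2: 0.127 s is already measured on the platform.
Leg 3: 5.38 s is already measured on the platform.
Leg 4: γ = 2.947; Δt_4 = 2.947 × 2.87 = 8.458 s.
Total: 11.65 + 0.1270 + 5.380 + 8.458 s.

Δt = 25.6 s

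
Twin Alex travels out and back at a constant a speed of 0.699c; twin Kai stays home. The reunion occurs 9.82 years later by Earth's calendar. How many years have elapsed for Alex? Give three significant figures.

τ = 7.02 years

γ = 1/√(1 − 0.699²) = 1/√0.5114 = 1.398
Alex's clock measures proper time along the trip: τ = Δt/γ = 9.82/1.398 years.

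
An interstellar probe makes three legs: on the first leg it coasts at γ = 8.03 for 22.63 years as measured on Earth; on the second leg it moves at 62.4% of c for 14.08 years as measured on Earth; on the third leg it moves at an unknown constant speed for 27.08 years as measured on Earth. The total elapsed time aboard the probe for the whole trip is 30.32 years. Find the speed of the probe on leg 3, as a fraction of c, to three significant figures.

Leg 1: γ = 8.03; τ_1 = 22.63/8.030 = 2.818 years.
Leg 2: β = 0.624; γ = 1/√(1 − 0.624²) = 1/√0.6106 = 1.280; τ_2 = 14.08/1.280 = 11.00 years.
Leg 3: speed unknown; τ_3 = 27.08/γ_3.
Total proper time: 2.818 + 11.00 + τ_3 = 30.32, so τ_3 = 30.32 − 13.82 = 16.50 years.
γ_3 = 27.08/16.50 = 1.641; β = √(1 − 1/γ²) = √0.6288.

β = 0.793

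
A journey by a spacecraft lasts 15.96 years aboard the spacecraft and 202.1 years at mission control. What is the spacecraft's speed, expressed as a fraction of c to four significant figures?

β = 0.9969

The proper time is measured aboard the spacecraft (both events occur at the spacecraft's location); Δt is measured at mission control. γ = Δt/τ = 202.1/15.96 = 12.66.
β = √(1 − 1/γ²) = √(1 − 0.006236) = √0.9938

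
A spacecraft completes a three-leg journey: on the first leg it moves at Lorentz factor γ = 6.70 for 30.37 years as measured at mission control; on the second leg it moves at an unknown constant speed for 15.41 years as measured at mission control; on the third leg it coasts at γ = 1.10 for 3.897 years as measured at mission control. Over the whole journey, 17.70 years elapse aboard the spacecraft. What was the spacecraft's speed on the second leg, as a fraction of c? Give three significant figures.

Leg 1: γ = 6.70; τ_1 = 30.37/6.700 = 4.533 years.
Leg 2: speed unknown; τ_2 = 15.41/γ_2.
Leg 3: γ = 1.10; τ_3 = 3.897/1.100 = 3.543 years.
Total proper time: 4.533 + τ_2 + 3.543 = 17.70, so τ_2 = 17.70 − 8.076 = 9.624 years.
γ_2 = 15.41/9.624 = 1.601; β = √(1 − 1/γ²) = √0.6099.

β = 0.781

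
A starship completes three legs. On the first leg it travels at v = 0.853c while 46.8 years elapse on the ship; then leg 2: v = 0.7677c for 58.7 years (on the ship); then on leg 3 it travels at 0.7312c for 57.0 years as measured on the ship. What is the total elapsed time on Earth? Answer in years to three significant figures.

Leg 1: γ = 1/√(1 − 0.853²) = 1/√0.2724 = 1.916; Δt_1 = 1.916 × 46.8 = 89.67 years.
Leg 2: γ = 1/√(1 − 0.7677²) = 1/√0.4106 = 1.561; Δt_2 = 1.561 × 58.7 = 91.60 years.
Leg 3: γ = 1/√(1 − 0.7312²) = 1/√0.4653 = 1.466; Δt_3 = 1.466 × 57.0 = 83.56 years.
Total: 89.67 + 91.60 + 83.56 years.

Δt = 265 years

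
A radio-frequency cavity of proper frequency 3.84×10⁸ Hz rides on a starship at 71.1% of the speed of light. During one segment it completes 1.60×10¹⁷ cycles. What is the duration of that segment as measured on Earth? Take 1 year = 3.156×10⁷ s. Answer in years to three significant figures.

Δt = 18.8 years

β = 0.711; γ = 1/√(1 − 0.711²) = 1/√0.4945 = 1.422
Proper time for N cycles: τ = N/f = 1.60×10¹⁷/(3.84×10⁸) = 4.167×10⁸ s = 13.20 years.
Lab-frame duration Δt = γτ = 1.422 × 13.20 = 18.77 years.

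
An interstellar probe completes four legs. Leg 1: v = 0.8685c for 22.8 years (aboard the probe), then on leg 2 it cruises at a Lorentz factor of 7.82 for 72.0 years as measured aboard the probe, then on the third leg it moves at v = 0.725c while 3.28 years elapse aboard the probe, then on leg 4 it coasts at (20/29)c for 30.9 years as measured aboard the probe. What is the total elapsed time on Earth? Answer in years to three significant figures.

Leg 1: γ = 1/√(1 − 0.8685²) = 1/√0.2457 = 2.017; Δt_1 = 2.017 × 22.8 = 46.00 years.
Leg 2: γ = 7.82; Δt_2 = 7.820 × 72.0 = 563.0 years.
Leg 3: γ = 1/√(1 − 0.725²) = 1/√0.4744 = 1.452; Δt_3 = 1.452 × 3.28 = 4.762 years.
Leg 4: γ = 1/√(1 − (20/29)²) = 29/21 ≈ 1.381; Δt_4 = 1.381 × 30.9 = 42.67 years.
Total: 46.00 + 563.0 + 4.762 + 42.67 years.

Δt = 656 years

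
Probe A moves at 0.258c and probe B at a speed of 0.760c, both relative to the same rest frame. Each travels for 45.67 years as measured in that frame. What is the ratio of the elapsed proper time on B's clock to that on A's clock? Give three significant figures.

A: γ = 1/√(1 − 0.258²) = 1/√0.9334 = 1.035. B: γ = 1/√(1 − 0.760²) = 1/√0.4224 = 1.539.
τ_A/τ_B = γ_B/γ_A = 1.539/1.035 = 1.487, so τ_B/τ_A = 0.6727.

τ_B/τ_A = 0.673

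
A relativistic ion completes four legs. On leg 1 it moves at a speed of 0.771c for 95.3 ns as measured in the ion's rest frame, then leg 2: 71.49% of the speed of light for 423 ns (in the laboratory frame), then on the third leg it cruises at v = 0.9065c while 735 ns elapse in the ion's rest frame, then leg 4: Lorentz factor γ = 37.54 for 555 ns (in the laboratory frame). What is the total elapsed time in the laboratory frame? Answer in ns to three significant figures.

Leg 1: γ = 1/√(1 − 0.771²) = 1/√0.4056 = 1.570; Δt_1 = 1.570 × 95.3 = 149.6 ns.
Leg 2: 423 ns is already measured in the laboratory frame.
Leg 3: γ = 1/√(1 − 0.9065²) = 1/√0.1783 = 2.369; Δt_3 = 2.369 × 735 = 1741 ns.
Leg 4: 555 ns is already measured in the laboratory frame.
Total: 149.6 + 423.0 + 1741 + 555.0 ns.

Δt = 2870 ns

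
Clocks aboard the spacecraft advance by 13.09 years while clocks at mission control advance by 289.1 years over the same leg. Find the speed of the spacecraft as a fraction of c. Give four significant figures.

β = 0.9990

The proper time is measured aboard the spacecraft (both events occur at the spacecraft's location); Δt is measured at mission control. γ = Δt/τ = 289.1/13.09 = 22.09.
β = √(1 − 1/γ²) = √(1 − 0.002050) = √0.9979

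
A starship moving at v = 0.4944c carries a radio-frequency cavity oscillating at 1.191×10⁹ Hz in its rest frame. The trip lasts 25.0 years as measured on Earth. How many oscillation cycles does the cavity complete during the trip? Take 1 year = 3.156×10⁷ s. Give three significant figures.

N = 8.17×10¹⁷

γ = 1/√(1 − 0.4944²) = 1/√0.7556 = 1.150
The oscillator's own cycle count is N = f × τ where τ is the proper time on the ship. τ = Δt/γ = 25.0/1.150 = 21.73 years = 6.858×10⁸ s.
N = 1.191×10⁹ × 6.858×10⁸ = 8.168×10¹⁷.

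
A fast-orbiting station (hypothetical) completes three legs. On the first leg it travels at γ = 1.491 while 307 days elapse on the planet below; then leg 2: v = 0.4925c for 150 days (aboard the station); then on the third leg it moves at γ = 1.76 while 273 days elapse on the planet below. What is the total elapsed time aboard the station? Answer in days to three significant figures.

τ = 511 days

Leg 1: γ = 1.491; τ_1 = 307/1.491 = 205.9 days.
Leg 2: 150 days is already measured aboard the station.
Leg 3: γ = 1.76; τ_3 = 273/1.760 = 155.1 days.
Total: 205.9 + 150.0 + 155.1 days.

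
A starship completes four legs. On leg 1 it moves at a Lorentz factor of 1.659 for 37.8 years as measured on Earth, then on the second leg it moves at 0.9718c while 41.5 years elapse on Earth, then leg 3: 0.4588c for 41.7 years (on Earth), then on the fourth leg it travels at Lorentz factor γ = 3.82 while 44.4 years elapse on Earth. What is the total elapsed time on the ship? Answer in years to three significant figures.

Leg 1: γ = 1.659; τ_1 = 37.8/1.659 = 22.78 years.
Leg 2: γ = 1/√(1 − 0.9718²) = 1/√0.05560 = 4.241; τ_2 = 41.5/4.241 = 9.786 years.
Leg 3: γ = 1/√(1 − 0.4588²) = 1/√0.7895 = 1.125; τ_3 = 41.7/1.125 = 37.05 years.
Leg 4: γ = 3.82; τ_4 = 44.4/3.820 = 11.62 years.
Total: 22.78 + 9.786 + 37.05 + 11.62 years.

τ = 81.2 years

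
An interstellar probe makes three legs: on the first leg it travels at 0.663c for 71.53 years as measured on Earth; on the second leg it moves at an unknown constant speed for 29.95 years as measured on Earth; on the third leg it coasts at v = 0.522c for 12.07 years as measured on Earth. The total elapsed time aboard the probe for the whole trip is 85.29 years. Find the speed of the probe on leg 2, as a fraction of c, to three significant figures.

β = 0.698

Leg 1: γ = 1/√(1 − 0.663²) = 1/√0.5604 = 1.336; τ_1 = 71.53/1.336 = 53.55 years.
Leg 2: speed unknown; τ_2 = 29.95/γ_2.
Leg 3: γ = 1/√(1 − 0.522²) = 1/√0.7275 = 1.172; τ_3 = 12.07/1.172 = 10.30 years.
Total proper time: 53.55 + τ_2 + 10.30 = 85.29, so τ_2 = 85.29 − 63.84 = 21.45 years.
γ_2 = 29.95/21.45 = 1.397; β = √(1 − 1/γ²) = √0.4872.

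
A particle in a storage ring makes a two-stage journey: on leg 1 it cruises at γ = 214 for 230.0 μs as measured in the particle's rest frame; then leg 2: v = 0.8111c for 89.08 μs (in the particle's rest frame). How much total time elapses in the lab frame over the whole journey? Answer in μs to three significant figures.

Leg 1: γ = 214; Δt_1 = 214.0 × 230.0 = 4.922×10⁴ μs.
Leg 2: γ = 1/√(1 − 0.8111²) = 1/√0.3421 = 1.710; Δt_2 = 1.710 × 89.08 = 152.3 μs.
Total: 4.922×10⁴ + 152.3 μs.

Δt = 4.94×10⁴ μs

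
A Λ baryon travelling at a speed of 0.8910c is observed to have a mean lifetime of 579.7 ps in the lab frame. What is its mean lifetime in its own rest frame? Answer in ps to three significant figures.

τ₀ = 263 ps

γ = 1/√(1 − 0.8910²) = 1/√0.2061 = 2.203
The lab-frame lifetime is the dilated interval; the proper lifetime is τ₀ = Δt/γ = 579.7/2.203 ps.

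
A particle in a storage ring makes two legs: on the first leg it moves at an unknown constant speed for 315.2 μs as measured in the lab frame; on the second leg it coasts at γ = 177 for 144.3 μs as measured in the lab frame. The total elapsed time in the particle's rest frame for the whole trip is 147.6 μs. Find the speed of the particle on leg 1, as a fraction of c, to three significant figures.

Leg 1: speed unknown; τ_1 = 315.2/γ_1.
Leg 2: γ = 177; τ_2 = 144.3/177.0 = 0.8153 μs.
Total proper time: τ_1 + 0.8153 = 147.6, so τ_1 = 147.6 − 0.8153 = 146.8 μs.
γ_1 = 315.2/146.8 = 2.147; β = √(1 − 1/γ²) = √0.7831.

β = 0.885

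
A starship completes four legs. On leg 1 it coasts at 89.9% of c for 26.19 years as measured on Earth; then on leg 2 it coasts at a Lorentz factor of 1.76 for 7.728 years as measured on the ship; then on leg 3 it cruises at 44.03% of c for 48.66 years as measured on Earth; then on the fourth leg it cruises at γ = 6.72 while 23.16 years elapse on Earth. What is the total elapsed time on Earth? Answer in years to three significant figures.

Leg 1: 26.19 years is already measured on Earth.
Leg 2: γ = 1.76; Δt_2 = 1.760 × 7.728 = 13.60 years.
Leg 3: 48.66 years is already measured on Earth.
Leg 4: 23.16 years is already measured on Earth.
Total: 26.19 + 13.60 + 48.66 + 23.16 years.

Δt = 112 years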